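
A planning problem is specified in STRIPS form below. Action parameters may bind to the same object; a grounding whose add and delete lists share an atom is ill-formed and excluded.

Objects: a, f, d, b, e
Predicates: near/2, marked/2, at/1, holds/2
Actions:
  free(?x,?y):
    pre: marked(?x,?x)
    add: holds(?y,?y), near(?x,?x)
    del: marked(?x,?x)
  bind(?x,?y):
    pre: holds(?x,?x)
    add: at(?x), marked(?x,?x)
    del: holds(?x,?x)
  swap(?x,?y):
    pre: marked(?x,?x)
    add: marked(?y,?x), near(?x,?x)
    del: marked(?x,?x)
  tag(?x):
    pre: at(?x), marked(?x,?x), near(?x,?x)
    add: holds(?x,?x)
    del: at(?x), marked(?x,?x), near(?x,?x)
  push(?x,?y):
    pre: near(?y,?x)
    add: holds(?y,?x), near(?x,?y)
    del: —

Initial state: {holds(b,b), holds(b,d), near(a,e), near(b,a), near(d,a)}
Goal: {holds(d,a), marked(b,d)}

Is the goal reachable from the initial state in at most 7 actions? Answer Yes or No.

Yes

1. bind(b,a)  →  {at(b), holds(b,d), marked(b,b), near(a,e), near(b,a), near(d,a)}
2. free(b,d)  →  {at(b), holds(b,d), holds(d,d), near(a,e), near(b,a), near(b,b), near(d,a)}
3. bind(d,a)  →  {at(b), at(d), holds(b,d), marked(d,d), near(a,e), near(b,a), near(b,b), near(d,a)}
4. swap(d,b)  →  {at(b), at(d), holds(b,d), marked(b,d), near(a,e), near(b,a), near(b,b), near(d,a), near(d,d)}
5. push(a,d)  →  {at(b), at(d), holds(b,d), holds(d,a), marked(b,d), near(a,d), near(a,e), near(b,a), near(b,b), near(d,a), near(d,d)}
optimal plan length = 5; 5 ≤ 7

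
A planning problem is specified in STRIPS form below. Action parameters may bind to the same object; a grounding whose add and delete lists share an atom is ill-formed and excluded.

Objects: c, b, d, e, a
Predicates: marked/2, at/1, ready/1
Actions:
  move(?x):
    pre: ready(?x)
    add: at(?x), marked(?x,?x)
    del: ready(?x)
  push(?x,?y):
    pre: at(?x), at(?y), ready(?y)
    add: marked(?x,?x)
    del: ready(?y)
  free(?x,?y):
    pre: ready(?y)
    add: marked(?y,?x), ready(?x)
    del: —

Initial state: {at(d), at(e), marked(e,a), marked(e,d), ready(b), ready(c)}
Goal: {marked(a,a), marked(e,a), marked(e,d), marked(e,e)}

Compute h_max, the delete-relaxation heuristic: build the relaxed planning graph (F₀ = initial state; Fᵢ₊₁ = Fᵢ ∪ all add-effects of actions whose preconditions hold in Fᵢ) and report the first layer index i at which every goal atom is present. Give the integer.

2

F0 = init (6 atoms)
F1 = F0 ∪ {at(b), at(c), marked(b,a), marked(b,b), marked(b,c), marked(b,d), marked(b,e), marked(c,a), marked(c,b), marked(c,c), marked(c,d), marked(c,e), ready(a), ready(d), ready(e)}  (21 atoms)
F2 = F1 ∪ {at(a), marked(a,a), marked(a,b), marked(a,c), marked(a,d), marked(a,e), marked(d,a), marked(d,b), marked(d,c), marked(d,d), marked(d,e), marked(e,b), marked(e,c), marked(e,e)}  (35 atoms)
goal ⊆ F2  ⇒  h_max = 2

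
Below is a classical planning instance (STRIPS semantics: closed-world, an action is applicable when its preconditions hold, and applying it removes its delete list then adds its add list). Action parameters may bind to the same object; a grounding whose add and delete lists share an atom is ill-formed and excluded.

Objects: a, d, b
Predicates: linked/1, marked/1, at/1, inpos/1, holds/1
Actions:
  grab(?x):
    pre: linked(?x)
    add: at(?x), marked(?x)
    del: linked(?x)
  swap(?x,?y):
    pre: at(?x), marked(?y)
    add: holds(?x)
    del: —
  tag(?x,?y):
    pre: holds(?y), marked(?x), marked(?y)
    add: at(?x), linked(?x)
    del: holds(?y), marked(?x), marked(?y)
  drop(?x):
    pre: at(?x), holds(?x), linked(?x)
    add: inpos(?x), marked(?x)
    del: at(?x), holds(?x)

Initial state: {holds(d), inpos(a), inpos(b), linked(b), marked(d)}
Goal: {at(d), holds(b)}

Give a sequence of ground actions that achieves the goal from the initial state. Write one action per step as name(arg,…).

grab(b); swap(b,d); tag(d,d)

1. grab(b)  →  {at(b), holds(d), inpos(a), inpos(b), marked(b), marked(d)}
2. swap(b,d)  →  {at(b), holds(b), holds(d), inpos(a), inpos(b), marked(b), marked(d)}
3. tag(d,d)  →  {at(b), at(d), holds(b), inpos(a), inpos(b), linked(d), marked(b)}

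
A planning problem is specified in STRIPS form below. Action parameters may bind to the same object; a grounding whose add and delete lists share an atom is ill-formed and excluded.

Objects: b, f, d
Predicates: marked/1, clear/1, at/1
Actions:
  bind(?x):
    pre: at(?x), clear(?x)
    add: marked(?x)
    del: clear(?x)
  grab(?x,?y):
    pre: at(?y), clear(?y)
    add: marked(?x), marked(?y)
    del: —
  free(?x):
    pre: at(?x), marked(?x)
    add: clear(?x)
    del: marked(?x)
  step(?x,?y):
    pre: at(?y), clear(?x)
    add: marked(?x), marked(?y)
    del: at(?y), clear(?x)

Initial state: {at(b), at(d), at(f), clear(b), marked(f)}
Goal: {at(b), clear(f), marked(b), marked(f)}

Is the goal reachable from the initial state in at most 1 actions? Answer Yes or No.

1. free(f)  →  {at(b), at(d), at(f), clear(b), clear(f)}
2. grab(b,f)  →  {at(b), at(d), at(f), clear(b), clear(f), marked(b), marked(f)}
optimal plan length = 2; 2 > 1

No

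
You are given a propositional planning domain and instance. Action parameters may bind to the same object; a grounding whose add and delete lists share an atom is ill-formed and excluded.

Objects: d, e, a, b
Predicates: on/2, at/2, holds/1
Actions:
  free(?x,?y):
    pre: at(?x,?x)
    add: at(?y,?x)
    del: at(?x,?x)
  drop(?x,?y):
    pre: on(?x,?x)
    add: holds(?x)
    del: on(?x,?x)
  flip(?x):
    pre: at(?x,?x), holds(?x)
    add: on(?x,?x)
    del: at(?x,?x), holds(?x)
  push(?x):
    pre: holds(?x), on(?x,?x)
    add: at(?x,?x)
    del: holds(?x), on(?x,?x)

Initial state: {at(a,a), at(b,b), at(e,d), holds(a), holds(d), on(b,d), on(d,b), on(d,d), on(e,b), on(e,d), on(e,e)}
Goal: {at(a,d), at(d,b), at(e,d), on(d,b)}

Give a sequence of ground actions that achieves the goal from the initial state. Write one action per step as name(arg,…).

1. free(b,d)  →  {at(a,a), at(d,b), at(e,d), holds(a), holds(d), on(b,d), on(d,b), on(d,d), on(e,b), on(e,d), on(e,e)}
2. push(d)  →  {at(a,a), at(d,b), at(d,d), at(e,d), holds(a), on(b,d), on(d,b), on(e,b), on(e,d), on(e,e)}
3. free(d,a)  →  {at(a,a), at(a,d), at(d,b), at(e,d), holds(a), on(b,d), on(d,b), on(e,b), on(e,d), on(e,e)}

free(b,d); push(d); free(d,a)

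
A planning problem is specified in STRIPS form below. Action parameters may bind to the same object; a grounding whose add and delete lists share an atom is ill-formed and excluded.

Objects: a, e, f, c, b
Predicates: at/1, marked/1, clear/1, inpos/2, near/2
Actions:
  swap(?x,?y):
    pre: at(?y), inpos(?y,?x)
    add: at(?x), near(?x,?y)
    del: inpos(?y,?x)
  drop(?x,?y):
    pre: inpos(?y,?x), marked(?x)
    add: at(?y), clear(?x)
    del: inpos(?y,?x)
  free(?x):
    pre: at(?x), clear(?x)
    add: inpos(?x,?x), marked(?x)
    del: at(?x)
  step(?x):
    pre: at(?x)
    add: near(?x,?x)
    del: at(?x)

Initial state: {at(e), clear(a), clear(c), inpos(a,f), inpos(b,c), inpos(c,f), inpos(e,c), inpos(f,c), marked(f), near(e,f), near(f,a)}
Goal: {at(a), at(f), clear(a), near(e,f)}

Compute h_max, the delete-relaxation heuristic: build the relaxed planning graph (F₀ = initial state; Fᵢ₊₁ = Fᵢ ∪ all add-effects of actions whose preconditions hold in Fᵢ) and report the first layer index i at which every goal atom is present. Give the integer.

2

F0 = init (11 atoms)
F1 = F0 ∪ {at(a), at(c), clear(f), near(c,e), near(e,e)}  (16 atoms)
F2 = F1 ∪ {at(f), inpos(a,a), inpos(c,c), marked(a), marked(c), near(a,a), near(c,c), near(f,c)}  (24 atoms)
goal ⊆ F2  ⇒  h_max = 2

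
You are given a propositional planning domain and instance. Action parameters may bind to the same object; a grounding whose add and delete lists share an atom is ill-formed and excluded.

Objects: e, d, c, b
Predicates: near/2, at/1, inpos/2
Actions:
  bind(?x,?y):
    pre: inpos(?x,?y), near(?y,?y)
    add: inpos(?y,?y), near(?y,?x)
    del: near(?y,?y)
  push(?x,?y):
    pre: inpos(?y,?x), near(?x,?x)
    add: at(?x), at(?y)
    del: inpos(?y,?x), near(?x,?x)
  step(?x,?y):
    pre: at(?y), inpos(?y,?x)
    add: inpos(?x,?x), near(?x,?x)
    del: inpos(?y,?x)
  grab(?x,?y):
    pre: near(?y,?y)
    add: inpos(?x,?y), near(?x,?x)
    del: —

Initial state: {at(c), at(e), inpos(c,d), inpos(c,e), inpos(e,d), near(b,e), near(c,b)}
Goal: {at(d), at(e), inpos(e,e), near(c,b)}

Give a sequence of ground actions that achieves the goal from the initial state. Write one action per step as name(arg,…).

1. step(e,c)  →  {at(c), at(e), inpos(c,d), inpos(e,d), inpos(e,e), near(b,e), near(c,b), near(e,e)}
2. step(d,e)  →  {at(c), at(e), inpos(c,d), inpos(d,d), inpos(e,e), near(b,e), near(c,b), near(d,d), near(e,e)}
3. push(d,d)  →  {at(c), at(d), at(e), inpos(c,d), inpos(e,e), near(b,e), near(c,b), near(e,e)}

step(e,c); step(d,e); push(d,d)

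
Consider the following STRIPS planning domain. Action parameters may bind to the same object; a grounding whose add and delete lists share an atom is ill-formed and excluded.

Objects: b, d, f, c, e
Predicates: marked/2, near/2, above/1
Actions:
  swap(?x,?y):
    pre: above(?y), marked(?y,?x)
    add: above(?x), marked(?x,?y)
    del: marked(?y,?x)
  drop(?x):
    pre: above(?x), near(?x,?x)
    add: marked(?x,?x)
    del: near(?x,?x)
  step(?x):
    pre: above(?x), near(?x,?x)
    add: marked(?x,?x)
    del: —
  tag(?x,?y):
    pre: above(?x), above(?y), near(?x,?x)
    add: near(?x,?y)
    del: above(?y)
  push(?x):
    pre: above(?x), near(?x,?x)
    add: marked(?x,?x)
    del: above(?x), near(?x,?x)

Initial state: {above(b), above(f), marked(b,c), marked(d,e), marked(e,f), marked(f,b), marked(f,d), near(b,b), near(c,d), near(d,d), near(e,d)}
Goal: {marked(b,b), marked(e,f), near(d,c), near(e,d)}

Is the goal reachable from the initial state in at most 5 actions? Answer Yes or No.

1. swap(d,f)  →  {above(b), above(d), above(f), marked(b,c), marked(d,e), marked(d,f), marked(e,f), marked(f,b), near(b,b), near(c,d), near(d,d), near(e,d)}
2. swap(c,b)  →  {above(b), above(c), above(d), above(f), marked(c,b), marked(d,e), marked(d,f), marked(e,f), marked(f,b), near(b,b), near(c,d), near(d,d), near(e,d)}
3. drop(b)  →  {above(b), above(c), above(d), above(f), marked(b,b), marked(c,b), marked(d,e), marked(d,f), marked(e,f), marked(f,b), near(c,d), near(d,d), near(e,d)}
4. tag(d,c)  →  {above(b), above(d), above(f), marked(b,b), marked(c,b), marked(d,e), marked(d,f), marked(e,f), marked(f,b), near(c,d), near(d,c), near(d,d), near(e,d)}
optimal plan length = 4; 4 ≤ 5

Yes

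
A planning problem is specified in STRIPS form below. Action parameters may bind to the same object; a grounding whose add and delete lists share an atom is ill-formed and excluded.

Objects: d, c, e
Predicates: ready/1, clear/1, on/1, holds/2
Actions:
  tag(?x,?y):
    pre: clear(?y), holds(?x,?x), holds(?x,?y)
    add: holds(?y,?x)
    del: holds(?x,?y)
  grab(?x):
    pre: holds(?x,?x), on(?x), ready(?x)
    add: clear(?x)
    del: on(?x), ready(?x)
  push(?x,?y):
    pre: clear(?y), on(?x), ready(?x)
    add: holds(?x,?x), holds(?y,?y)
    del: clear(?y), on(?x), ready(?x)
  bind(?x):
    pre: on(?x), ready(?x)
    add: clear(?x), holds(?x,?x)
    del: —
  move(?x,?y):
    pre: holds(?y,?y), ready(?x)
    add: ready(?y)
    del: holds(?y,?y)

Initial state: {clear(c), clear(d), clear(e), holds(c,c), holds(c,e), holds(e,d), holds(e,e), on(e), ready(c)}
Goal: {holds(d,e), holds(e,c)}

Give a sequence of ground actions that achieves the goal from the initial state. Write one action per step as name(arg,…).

tag(c,e); tag(e,d)

1. tag(c,e)  →  {clear(c), clear(d), clear(e), holds(c,c), holds(e,c), holds(e,d), holds(e,e), on(e), ready(c)}
2. tag(e,d)  →  {clear(c), clear(d), clear(e), holds(c,c), holds(d,e), holds(e,c), holds(e,e), on(e), ready(c)}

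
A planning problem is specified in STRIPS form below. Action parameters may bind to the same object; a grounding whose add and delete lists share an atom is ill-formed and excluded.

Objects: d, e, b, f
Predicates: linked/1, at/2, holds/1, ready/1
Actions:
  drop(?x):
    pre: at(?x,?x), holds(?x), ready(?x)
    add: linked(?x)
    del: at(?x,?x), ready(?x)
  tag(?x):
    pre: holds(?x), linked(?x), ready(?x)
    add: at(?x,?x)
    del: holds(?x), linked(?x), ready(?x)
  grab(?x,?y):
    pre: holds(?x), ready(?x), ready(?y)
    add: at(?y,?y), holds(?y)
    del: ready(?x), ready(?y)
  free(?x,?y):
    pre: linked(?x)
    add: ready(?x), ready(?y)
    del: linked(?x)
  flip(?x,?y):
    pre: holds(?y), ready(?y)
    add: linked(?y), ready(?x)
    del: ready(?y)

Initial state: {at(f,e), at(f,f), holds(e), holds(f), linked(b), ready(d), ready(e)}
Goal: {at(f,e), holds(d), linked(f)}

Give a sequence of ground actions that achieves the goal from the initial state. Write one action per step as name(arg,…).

grab(e,d); free(b,f); drop(f)

1. grab(e,d)  →  {at(d,d), at(f,e), at(f,f), holds(d), holds(e), holds(f), linked(b)}
2. free(b,f)  →  {at(d,d), at(f,e), at(f,f), holds(d), holds(e), holds(f), ready(b), ready(f)}
3. drop(f)  →  {at(d,d), at(f,e), holds(d), holds(e), holds(f), linked(f), ready(b)}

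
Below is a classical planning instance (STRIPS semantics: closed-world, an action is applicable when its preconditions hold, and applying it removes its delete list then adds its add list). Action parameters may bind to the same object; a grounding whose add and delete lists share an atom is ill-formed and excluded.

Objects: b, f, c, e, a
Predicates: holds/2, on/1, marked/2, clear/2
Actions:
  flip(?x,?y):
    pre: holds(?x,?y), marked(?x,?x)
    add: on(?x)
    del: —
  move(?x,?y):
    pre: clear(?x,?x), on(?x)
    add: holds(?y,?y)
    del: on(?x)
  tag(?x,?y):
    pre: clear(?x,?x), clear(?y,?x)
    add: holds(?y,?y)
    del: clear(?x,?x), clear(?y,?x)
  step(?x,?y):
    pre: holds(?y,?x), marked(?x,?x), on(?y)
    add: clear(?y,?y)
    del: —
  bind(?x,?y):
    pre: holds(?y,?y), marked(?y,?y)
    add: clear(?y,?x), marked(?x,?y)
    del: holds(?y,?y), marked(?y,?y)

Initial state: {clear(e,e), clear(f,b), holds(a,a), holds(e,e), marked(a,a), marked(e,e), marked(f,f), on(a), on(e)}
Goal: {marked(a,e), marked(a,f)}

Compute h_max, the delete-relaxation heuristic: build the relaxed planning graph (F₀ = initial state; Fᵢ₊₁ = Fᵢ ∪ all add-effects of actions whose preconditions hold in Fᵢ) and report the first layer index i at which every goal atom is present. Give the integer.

2

F0 = init (9 atoms)
F1 = F0 ∪ {clear(a,a), clear(a,b), clear(a,c), clear(a,e), clear(a,f), clear(e,a), clear(e,b), clear(e,c), clear(e,f), holds(b,b), holds(c,c), holds(f,f), marked(a,e), marked(b,a), marked(b,e), marked(c,a), marked(c,e), marked(e,a), marked(f,a), marked(f,e)}  (29 atoms)
F2 = F1 ∪ {clear(f,a), clear(f,c), clear(f,e), marked(a,f), marked(b,f), marked(c,f), marked(e,f), on(f)}  (37 atoms)
goal ⊆ F2  ⇒  h_max = 2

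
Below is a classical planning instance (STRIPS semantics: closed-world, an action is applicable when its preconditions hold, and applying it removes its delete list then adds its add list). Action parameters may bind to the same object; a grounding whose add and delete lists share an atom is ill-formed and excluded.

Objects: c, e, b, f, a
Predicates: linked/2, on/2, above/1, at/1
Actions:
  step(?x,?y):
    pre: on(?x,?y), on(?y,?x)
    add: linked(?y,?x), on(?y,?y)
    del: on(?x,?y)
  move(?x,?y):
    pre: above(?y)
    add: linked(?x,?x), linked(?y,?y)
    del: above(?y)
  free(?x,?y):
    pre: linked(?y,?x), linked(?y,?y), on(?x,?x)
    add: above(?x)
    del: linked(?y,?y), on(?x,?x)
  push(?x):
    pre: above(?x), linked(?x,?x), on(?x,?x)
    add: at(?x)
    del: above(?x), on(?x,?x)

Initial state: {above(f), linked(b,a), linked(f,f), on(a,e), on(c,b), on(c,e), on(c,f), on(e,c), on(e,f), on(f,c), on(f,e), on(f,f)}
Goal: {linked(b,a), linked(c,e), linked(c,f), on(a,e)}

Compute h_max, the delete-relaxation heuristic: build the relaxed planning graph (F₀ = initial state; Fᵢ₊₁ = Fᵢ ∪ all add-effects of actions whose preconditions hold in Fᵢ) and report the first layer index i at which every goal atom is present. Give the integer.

1

F0 = init (12 atoms)
F1 = F0 ∪ {at(f), linked(a,a), linked(b,b), linked(c,c), linked(c,e), linked(c,f), linked(e,c), linked(e,e), linked(e,f), linked(f,c), linked(f,e), on(c,c), on(e,e)}  (25 atoms)
goal ⊆ F1  ⇒  h_max = 1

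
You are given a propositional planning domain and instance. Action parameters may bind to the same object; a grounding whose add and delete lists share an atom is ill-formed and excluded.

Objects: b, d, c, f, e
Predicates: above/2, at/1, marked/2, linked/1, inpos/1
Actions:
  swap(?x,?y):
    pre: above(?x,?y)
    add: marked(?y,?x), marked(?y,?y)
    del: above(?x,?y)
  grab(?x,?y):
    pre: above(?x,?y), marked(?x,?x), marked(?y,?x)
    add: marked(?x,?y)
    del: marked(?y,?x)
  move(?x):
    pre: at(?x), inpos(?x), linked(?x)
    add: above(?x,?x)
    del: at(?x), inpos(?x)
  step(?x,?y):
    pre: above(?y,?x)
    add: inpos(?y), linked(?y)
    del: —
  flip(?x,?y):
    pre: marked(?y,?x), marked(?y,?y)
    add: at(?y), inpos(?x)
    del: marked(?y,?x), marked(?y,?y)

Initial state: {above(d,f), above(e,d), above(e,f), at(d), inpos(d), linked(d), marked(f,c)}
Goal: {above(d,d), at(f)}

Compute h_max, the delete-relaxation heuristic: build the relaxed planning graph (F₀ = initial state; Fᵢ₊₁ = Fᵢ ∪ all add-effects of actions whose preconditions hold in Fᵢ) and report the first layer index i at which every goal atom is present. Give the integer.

F0 = init (7 atoms)
F1 = F0 ∪ {above(d,d), inpos(e), linked(e), marked(d,d), marked(d,e), marked(f,d), marked(f,e), marked(f,f)}  (15 atoms)
F2 = F1 ∪ {at(f), inpos(c), inpos(f), marked(d,f)}  (19 atoms)
goal ⊆ F2  ⇒  h_max = 2

2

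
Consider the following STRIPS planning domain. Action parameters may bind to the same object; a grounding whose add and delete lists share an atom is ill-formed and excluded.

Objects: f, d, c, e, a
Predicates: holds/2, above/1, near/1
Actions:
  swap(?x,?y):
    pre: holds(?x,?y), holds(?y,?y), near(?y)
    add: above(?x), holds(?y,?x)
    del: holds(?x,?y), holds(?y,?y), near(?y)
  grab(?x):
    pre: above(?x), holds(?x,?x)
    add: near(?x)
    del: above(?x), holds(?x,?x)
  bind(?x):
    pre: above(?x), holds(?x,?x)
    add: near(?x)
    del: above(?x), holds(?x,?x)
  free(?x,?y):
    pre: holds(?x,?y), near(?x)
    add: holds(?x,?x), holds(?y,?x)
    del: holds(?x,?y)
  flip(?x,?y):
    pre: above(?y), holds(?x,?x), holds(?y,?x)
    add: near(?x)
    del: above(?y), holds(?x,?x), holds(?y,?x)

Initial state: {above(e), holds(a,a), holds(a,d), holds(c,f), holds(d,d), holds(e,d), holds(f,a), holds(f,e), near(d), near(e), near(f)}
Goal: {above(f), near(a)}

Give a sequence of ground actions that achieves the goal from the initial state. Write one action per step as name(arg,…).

1. swap(a,d)  →  {above(a), above(e), holds(a,a), holds(c,f), holds(d,a), holds(e,d), holds(f,a), holds(f,e), near(e), near(f)}
2. grab(a)  →  {above(e), holds(c,f), holds(d,a), holds(e,d), holds(f,a), holds(f,e), near(a), near(e), near(f)}
3. free(e,d)  →  {above(e), holds(c,f), holds(d,a), holds(d,e), holds(e,e), holds(f,a), holds(f,e), near(a), near(e), near(f)}
4. swap(f,e)  →  {above(e), above(f), holds(c,f), holds(d,a), holds(d,e), holds(e,f), holds(f,a), near(a), near(f)}

swap(a,d); grab(a); free(e,d); swap(f,e)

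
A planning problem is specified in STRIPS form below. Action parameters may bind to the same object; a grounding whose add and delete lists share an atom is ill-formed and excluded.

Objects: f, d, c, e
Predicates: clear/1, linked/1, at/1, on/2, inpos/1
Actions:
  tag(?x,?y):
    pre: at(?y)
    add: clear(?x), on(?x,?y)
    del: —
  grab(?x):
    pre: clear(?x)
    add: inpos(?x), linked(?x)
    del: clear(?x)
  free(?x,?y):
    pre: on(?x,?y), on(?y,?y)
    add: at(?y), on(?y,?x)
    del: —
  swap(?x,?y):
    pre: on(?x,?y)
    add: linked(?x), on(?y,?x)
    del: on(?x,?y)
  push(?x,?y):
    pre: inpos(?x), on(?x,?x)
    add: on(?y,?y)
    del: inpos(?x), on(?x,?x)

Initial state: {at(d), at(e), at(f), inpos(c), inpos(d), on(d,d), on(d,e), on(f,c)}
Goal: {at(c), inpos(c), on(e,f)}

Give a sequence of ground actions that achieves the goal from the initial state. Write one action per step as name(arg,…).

1. tag(e,f)  →  {at(d), at(e), at(f), clear(e), inpos(c), inpos(d), on(d,d), on(d,e), on(e,f), on(f,c)}
2. push(d,c)  →  {at(d), at(e), at(f), clear(e), inpos(c), on(c,c), on(d,e), on(e,f), on(f,c)}
3. free(f,c)  →  {at(c), at(d), at(e), at(f), clear(e), inpos(c), on(c,c), on(c,f), on(d,e), on(e,f), on(f,c)}

tag(e,f); push(d,c); free(f,c)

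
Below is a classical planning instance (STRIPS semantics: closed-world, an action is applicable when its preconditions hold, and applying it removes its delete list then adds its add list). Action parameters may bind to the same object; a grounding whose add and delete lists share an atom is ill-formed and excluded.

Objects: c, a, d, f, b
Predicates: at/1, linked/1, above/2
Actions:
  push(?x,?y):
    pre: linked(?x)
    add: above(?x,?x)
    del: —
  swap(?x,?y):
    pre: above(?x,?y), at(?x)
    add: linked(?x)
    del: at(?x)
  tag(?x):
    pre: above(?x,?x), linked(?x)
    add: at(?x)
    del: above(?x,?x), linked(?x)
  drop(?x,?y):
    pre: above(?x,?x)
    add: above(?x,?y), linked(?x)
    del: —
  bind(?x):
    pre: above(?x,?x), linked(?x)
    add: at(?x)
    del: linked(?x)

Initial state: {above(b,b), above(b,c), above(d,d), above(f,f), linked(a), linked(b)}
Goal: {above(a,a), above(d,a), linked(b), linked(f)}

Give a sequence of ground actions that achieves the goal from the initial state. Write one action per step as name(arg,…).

1. push(a,c)  →  {above(a,a), above(b,b), above(b,c), above(d,d), above(f,f), linked(a), linked(b)}
2. drop(d,a)  →  {above(a,a), above(b,b), above(b,c), above(d,a), above(d,d), above(f,f), linked(a), linked(b), linked(d)}
3. drop(f,c)  →  {above(a,a), above(b,b), above(b,c), above(d,a), above(d,d), above(f,c), above(f,f), linked(a), linked(b), linked(d), linked(f)}

push(a,c); drop(d,a); drop(f,c)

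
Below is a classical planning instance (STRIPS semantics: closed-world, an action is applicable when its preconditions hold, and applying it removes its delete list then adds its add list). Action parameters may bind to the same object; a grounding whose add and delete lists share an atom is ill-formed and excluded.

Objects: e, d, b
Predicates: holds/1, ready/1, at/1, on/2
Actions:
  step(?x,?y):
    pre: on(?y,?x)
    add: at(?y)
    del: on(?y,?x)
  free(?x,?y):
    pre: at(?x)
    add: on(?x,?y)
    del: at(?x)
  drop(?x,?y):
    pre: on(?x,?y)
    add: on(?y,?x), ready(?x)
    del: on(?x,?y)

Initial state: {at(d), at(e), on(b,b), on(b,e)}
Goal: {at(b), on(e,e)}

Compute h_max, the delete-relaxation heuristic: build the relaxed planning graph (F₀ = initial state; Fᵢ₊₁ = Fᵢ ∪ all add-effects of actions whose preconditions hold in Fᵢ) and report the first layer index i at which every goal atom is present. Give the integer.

F0 = init (4 atoms)
F1 = F0 ∪ {at(b), on(d,b), on(d,d), on(d,e), on(e,b), on(e,d), on(e,e), ready(b)}  (12 atoms)
goal ⊆ F1  ⇒  h_max = 1

1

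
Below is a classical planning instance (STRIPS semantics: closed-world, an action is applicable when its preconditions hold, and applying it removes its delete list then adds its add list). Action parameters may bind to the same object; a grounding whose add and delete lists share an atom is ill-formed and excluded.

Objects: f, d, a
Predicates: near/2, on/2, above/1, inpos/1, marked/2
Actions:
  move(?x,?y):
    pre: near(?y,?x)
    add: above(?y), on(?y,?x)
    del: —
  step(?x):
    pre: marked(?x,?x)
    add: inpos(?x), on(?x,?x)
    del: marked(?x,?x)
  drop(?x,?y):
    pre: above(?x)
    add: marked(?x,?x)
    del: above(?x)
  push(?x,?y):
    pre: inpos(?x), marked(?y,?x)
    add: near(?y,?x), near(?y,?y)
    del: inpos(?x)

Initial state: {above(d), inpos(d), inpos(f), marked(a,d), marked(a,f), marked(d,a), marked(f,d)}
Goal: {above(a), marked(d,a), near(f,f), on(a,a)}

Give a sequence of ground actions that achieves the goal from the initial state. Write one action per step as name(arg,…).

push(f,a); move(a,a); push(d,f)

1. push(f,a)  →  {above(d), inpos(d), marked(a,d), marked(a,f), marked(d,a), marked(f,d), near(a,a), near(a,f)}
2. move(a,a)  →  {above(a), above(d), inpos(d), marked(a,d), marked(a,f), marked(d,a), marked(f,d), near(a,a), near(a,f), on(a,a)}
3. push(d,f)  →  {above(a), above(d), marked(a,d), marked(a,f), marked(d,a), marked(f,d), near(a,a), near(a,f), near(f,d), near(f,f), on(a,a)}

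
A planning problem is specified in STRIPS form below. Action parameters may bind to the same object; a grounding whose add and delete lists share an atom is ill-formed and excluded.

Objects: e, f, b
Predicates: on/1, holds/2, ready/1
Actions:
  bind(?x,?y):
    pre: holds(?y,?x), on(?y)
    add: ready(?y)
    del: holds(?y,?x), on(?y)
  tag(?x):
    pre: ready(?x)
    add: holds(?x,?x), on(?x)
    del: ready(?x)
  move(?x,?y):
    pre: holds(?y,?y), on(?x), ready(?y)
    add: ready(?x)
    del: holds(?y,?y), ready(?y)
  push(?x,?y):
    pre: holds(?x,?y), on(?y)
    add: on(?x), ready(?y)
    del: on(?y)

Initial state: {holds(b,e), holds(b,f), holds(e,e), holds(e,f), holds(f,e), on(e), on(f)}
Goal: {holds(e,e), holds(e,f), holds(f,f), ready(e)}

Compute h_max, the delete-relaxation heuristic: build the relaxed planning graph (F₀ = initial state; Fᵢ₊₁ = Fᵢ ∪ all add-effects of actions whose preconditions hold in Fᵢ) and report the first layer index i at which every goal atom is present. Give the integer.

2

F0 = init (7 atoms)
F1 = F0 ∪ {on(b), ready(e), ready(f)}  (10 atoms)
F2 = F1 ∪ {holds(f,f), ready(b)}  (12 atoms)
goal ⊆ F2  ⇒  h_max = 2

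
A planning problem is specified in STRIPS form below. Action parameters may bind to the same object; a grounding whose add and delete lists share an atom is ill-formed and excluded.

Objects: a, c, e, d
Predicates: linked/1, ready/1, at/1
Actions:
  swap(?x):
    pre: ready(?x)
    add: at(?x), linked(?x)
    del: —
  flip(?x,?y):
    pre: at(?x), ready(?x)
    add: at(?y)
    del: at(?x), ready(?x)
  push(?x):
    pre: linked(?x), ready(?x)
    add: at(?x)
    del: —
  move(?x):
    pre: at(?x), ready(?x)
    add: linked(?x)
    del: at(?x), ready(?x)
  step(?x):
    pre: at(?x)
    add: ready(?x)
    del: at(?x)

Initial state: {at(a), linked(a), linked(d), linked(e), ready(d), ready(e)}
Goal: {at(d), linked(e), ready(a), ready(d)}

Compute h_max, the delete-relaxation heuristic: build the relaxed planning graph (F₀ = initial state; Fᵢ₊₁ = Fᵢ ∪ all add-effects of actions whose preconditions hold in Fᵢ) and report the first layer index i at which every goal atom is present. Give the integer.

1

F0 = init (6 atoms)
F1 = F0 ∪ {at(d), at(e), ready(a)}  (9 atoms)
goal ⊆ F1  ⇒  h_max = 1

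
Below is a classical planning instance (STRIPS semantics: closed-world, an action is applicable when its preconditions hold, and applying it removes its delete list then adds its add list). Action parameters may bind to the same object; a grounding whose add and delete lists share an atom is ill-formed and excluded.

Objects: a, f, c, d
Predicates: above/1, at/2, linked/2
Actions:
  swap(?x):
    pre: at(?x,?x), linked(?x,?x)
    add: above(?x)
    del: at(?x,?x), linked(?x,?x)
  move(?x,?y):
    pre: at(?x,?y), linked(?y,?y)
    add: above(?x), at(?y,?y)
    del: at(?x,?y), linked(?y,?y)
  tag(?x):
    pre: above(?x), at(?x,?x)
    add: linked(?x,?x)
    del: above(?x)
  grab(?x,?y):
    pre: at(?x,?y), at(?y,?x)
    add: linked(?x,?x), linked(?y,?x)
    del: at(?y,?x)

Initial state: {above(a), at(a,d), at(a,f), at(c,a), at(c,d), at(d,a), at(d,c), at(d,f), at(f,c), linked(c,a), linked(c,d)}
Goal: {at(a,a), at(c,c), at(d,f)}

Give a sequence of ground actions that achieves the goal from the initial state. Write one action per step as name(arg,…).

grab(a,d); move(c,a); grab(c,d); move(f,c)

1. grab(a,d)  →  {above(a), at(a,d), at(a,f), at(c,a), at(c,d), at(d,c), at(d,f), at(f,c), linked(a,a), linked(c,a), linked(c,d), linked(d,a)}
2. move(c,a)  →  {above(a), above(c), at(a,a), at(a,d), at(a,f), at(c,d), at(d,c), at(d,f), at(f,c), linked(c,a), linked(c,d), linked(d,a)}
3. grab(c,d)  →  {above(a), above(c), at(a,a), at(a,d), at(a,f), at(c,d), at(d,f), at(f,c), linked(c,a), linked(c,c), linked(c,d), linked(d,a), linked(d,c)}
4. move(f,c)  →  {above(a), above(c), above(f), at(a,a), at(a,d), at(a,f), at(c,c), at(c,d), at(d,f), linked(c,a), linked(c,d), linked(d,a), linked(d,c)}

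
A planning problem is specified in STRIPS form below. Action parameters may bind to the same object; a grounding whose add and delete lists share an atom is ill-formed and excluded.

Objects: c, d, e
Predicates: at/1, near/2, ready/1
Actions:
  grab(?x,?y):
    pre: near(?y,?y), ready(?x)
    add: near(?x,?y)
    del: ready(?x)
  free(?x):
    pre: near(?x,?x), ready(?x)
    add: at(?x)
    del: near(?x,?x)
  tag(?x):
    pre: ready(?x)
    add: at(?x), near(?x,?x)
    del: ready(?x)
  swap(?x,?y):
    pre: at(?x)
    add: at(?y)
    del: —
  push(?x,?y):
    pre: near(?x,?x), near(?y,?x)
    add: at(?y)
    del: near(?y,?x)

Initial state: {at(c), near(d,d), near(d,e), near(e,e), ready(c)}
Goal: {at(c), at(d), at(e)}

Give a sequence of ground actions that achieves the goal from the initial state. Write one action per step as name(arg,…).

swap(c,d); swap(c,e)

1. swap(c,d)  →  {at(c), at(d), near(d,d), near(d,e), near(e,e), ready(c)}
2. swap(c,e)  →  {at(c), at(d), at(e), near(d,d), near(d,e), near(e,e), ready(c)}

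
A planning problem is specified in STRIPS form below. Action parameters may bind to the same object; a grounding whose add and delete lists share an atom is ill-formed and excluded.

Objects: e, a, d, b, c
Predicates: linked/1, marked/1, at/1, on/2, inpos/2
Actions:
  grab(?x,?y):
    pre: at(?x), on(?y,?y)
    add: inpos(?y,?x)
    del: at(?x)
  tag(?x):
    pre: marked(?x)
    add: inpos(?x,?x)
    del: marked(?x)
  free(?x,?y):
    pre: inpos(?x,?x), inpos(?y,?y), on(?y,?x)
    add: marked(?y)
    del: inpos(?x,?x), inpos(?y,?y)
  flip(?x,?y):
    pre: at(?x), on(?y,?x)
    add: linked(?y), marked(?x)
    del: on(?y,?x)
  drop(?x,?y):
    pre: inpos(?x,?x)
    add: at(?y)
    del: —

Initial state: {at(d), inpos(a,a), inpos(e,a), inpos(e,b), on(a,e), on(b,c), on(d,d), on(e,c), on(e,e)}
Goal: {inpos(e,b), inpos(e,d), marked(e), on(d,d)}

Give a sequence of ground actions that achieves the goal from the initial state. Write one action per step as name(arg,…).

1. grab(d,e)  →  {inpos(a,a), inpos(e,a), inpos(e,b), inpos(e,d), on(a,e), on(b,c), on(d,d), on(e,c), on(e,e)}
2. drop(a,e)  →  {at(e), inpos(a,a), inpos(e,a), inpos(e,b), inpos(e,d), on(a,e), on(b,c), on(d,d), on(e,c), on(e,e)}
3. flip(e,e)  →  {at(e), inpos(a,a), inpos(e,a), inpos(e,b), inpos(e,d), linked(e), marked(e), on(a,e), on(b,c), on(d,d), on(e,c)}

grab(d,e); drop(a,e); flip(e,e)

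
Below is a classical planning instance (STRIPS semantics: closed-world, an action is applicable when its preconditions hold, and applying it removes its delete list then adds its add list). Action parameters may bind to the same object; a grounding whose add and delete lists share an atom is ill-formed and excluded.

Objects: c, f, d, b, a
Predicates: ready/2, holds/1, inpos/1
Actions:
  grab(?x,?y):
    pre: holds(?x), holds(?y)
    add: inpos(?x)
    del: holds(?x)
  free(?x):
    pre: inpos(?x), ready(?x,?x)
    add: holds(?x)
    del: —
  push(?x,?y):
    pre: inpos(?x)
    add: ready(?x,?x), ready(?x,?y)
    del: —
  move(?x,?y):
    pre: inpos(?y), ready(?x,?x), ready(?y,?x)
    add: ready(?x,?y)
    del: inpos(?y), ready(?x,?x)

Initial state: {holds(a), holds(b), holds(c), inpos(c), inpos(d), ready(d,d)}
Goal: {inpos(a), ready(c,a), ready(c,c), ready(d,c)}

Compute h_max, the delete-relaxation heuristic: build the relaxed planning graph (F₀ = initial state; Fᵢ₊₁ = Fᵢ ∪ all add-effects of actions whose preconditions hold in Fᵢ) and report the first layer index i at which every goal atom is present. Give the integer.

F0 = init (6 atoms)
F1 = F0 ∪ {holds(d), inpos(a), inpos(b), ready(c,a), ready(c,b), ready(c,c), ready(c,d), ready(c,f), ready(d,a), ready(d,b), ready(d,c), ready(d,f)}  (18 atoms)
goal ⊆ F1  ⇒  h_max = 1

1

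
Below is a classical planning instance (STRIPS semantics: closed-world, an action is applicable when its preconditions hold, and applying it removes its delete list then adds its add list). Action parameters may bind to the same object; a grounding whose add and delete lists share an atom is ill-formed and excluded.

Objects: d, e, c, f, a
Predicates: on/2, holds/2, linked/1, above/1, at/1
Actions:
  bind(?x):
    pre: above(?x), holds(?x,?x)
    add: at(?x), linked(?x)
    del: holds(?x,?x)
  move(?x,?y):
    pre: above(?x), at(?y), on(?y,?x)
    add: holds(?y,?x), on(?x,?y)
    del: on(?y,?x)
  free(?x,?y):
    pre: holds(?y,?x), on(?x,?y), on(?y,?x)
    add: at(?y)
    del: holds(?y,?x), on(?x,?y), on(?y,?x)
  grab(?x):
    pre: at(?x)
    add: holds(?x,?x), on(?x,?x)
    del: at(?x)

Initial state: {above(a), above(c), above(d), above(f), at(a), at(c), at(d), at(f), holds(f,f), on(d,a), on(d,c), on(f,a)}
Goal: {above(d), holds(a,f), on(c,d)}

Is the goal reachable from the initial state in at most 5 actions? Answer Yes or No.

1. move(c,d)  →  {above(a), above(c), above(d), above(f), at(a), at(c), at(d), at(f), holds(d,c), holds(f,f), on(c,d), on(d,a), on(f,a)}
2. move(a,f)  →  {above(a), above(c), above(d), above(f), at(a), at(c), at(d), at(f), holds(d,c), holds(f,a), holds(f,f), on(a,f), on(c,d), on(d,a)}
3. move(f,a)  →  {above(a), above(c), above(d), above(f), at(a), at(c), at(d), at(f), holds(a,f), holds(d,c), holds(f,a), holds(f,f), on(c,d), on(d,a), on(f,a)}
optimal plan length = 3; 3 ≤ 5

Yes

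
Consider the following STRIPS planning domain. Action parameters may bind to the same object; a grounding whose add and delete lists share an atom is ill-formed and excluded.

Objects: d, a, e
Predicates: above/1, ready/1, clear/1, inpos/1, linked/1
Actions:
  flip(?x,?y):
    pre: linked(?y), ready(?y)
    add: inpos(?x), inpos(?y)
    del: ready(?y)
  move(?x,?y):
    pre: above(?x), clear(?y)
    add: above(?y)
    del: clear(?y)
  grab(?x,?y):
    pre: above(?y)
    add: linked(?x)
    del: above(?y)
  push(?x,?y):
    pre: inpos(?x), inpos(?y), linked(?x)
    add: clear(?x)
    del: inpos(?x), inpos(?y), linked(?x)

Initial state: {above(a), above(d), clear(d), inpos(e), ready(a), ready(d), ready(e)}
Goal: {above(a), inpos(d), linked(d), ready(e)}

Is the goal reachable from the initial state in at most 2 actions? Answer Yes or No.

Yes

1. grab(d,d)  →  {above(a), clear(d), inpos(e), linked(d), ready(a), ready(d), ready(e)}
2. flip(d,d)  →  {above(a), clear(d), inpos(d), inpos(e), linked(d), ready(a), ready(e)}
optimal plan length = 2; 2 ≤ 2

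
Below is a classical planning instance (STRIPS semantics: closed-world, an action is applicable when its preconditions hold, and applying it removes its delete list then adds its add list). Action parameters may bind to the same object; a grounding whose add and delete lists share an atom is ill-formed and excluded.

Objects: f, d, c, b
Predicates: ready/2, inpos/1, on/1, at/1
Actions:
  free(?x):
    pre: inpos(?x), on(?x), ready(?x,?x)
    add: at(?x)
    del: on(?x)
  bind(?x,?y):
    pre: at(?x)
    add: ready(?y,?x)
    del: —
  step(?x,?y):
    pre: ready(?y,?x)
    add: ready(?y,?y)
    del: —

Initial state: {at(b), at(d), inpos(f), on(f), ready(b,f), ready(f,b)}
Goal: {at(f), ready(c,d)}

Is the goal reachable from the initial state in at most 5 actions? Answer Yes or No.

Yes

1. bind(d,c)  →  {at(b), at(d), inpos(f), on(f), ready(b,f), ready(c,d), ready(f,b)}
2. step(b,f)  →  {at(b), at(d), inpos(f), on(f), ready(b,f), ready(c,d), ready(f,b), ready(f,f)}
3. free(f)  →  {at(b), at(d), at(f), inpos(f), ready(b,f), ready(c,d), ready(f,b), ready(f,f)}
optimal plan length = 3; 3 ≤ 5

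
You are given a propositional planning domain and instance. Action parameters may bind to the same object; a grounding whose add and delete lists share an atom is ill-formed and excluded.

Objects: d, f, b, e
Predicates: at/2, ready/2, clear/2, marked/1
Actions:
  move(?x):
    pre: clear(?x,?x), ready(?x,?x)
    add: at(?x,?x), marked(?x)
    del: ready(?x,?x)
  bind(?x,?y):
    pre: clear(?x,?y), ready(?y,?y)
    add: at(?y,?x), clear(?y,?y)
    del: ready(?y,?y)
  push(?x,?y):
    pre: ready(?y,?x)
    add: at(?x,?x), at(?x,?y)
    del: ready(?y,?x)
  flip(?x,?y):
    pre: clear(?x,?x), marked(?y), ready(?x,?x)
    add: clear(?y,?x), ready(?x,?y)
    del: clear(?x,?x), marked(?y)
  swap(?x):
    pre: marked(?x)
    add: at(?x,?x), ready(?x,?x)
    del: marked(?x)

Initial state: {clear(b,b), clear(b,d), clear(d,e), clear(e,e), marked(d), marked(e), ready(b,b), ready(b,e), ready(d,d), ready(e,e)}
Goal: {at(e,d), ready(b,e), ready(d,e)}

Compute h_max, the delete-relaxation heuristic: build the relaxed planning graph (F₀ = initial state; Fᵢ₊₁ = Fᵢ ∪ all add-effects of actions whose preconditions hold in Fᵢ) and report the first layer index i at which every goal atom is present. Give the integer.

2

F0 = init (10 atoms)
F1 = F0 ∪ {at(b,b), at(d,b), at(d,d), at(e,b), at(e,d), at(e,e), clear(d,b), clear(d,d), clear(e,b), marked(b), ready(b,d), ready(e,d)}  (22 atoms)
F2 = F1 ∪ {at(b,d), at(b,e), at(d,e), clear(b,e), clear(e,d), ready(d,b), ready(d,e), ready(e,b)}  (30 atoms)
goal ⊆ F2  ⇒  h_max = 2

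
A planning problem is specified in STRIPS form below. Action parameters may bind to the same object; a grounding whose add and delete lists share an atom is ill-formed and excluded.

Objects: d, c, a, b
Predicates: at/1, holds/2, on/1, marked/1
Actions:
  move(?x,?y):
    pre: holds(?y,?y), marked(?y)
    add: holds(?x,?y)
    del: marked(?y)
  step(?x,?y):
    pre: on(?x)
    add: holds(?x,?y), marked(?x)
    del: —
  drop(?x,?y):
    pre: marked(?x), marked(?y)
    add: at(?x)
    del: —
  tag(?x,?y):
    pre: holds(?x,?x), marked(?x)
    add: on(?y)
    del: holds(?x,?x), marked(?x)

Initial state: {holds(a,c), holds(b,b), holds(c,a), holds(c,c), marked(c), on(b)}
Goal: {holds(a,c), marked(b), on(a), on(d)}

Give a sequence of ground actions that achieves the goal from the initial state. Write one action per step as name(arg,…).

step(b,d); tag(c,d); step(d,d); tag(d,a)

1. step(b,d)  →  {holds(a,c), holds(b,b), holds(b,d), holds(c,a), holds(c,c), marked(b), marked(c), on(b)}
2. tag(c,d)  →  {holds(a,c), holds(b,b), holds(b,d), holds(c,a), marked(b), on(b), on(d)}
3. step(d,d)  →  {holds(a,c), holds(b,b), holds(b,d), holds(c,a), holds(d,d), marked(b), marked(d), on(b), on(d)}
4. tag(d,a)  →  {holds(a,c), holds(b,b), holds(b,d), holds(c,a), marked(b), on(a), on(b), on(d)}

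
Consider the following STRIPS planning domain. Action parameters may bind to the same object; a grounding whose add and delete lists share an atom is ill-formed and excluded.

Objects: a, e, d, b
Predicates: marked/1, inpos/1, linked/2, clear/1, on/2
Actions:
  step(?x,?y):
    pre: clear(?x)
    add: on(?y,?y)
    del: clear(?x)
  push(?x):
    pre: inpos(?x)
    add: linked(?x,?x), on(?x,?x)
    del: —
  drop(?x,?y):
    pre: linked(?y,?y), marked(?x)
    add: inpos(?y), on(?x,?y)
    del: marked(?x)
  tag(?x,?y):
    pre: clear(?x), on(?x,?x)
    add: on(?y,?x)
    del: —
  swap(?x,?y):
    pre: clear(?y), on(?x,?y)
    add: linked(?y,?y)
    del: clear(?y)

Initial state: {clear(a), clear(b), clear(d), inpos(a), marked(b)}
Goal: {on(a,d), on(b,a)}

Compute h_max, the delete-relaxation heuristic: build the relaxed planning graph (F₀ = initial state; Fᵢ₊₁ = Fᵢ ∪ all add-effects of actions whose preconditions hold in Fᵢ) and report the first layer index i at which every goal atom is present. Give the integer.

F0 = init (5 atoms)
F1 = F0 ∪ {linked(a,a), on(a,a), on(b,b), on(d,d), on(e,e)}  (10 atoms)
F2 = F1 ∪ {linked(b,b), linked(d,d), on(a,b), on(a,d), on(b,a), on(b,d), on(d,a), on(d,b), on(e,a), on(e,b), on(e,d)}  (21 atoms)
goal ⊆ F2  ⇒  h_max = 2

2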